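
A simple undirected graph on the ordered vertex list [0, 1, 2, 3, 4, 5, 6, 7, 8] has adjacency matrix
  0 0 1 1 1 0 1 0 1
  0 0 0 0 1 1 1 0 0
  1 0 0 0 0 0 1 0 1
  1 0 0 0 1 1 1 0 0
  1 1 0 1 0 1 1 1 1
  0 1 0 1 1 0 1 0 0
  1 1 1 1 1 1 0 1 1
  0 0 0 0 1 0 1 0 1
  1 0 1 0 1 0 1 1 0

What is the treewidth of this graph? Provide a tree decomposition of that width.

Treewidth 3.
One optimal decomposition is:
Bags: B1 = {0, 3, 4, 6}  B2 = {3, 4, 5, 6}  B3 = {0, 4, 6, 8}  B4 = {4, 6, 7, 8}  B5 = {0, 2, 6, 8}  B6 = {1, 4, 5, 6}
Tree: B1–B2, B1–B3, B3–B4, B3–B5, B2–B6

The largest bag has 4 vertices, giving width 3; this decomposition certifies tw(G) ≤ 3. On the other hand G contains the 4-clique {0, 2, 6, 8}. A clique must lie in a single bag of any decomposition, so no decomposition can have width below 3. Therefore the treewidth is 3.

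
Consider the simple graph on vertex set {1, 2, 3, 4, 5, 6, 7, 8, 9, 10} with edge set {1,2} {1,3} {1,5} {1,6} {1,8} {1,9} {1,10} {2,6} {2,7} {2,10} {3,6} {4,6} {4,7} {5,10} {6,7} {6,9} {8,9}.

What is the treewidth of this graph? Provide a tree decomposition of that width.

Treewidth 2.
Bags: B1 = {1, 2, 6}  B2 = {2, 6, 7}  B3 = {1, 2, 10}  B4 = {4, 6, 7}  B5 = {1, 6, 9}  B6 = {1, 3, 6}  B7 = {1, 5, 10}  B8 = {1, 8, 9}
Tree: B1–B2, B1–B3, B2–B4, B1–B5, B5–B6, B3–B7, B5–B8

Each bag holds 3 vertices, so the decomposition has width 2, which upper-bounds the treewidth. For the lower bound, the 3 vertices {1, 8, 9} are pairwise adjacent, and any tree decomposition puts a clique entirely inside one bag — forcing width ≥ 2. Therefore the treewidth is 2.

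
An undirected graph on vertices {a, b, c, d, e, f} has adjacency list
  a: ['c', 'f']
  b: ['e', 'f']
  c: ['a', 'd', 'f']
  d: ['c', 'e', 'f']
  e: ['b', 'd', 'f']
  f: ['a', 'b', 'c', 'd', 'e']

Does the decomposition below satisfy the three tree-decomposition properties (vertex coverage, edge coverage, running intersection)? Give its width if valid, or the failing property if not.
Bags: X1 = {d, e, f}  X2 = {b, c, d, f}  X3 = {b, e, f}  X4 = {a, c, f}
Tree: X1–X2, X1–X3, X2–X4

A tree decomposition must satisfy three properties: every vertex lies in some bag; for every edge, both endpoints lie together in some bag; and for every vertex, the bags containing it form a connected subtree. Here bags containing vertex b are not connected in the tree, so the decomposition is invalid.

No — bags containing vertex b are not connected in the tree.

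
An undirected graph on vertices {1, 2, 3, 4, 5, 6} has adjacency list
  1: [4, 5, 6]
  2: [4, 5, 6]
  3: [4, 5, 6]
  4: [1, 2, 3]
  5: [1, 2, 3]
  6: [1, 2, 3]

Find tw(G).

A width-3 tree decomposition is:
Bags: B1 = {1, 4, 5, 6}  B2 = {2, 4, 5, 6}  B3 = {3, 4, 5, 6}
Tree: B1–B2, B2–B3
The largest bag has 4 vertices, giving width 3; this decomposition certifies tw(G) ≤ 3. For the lower bound: the 4 vertex sets {1,4}, {2,6}, {5}, {3} are disjoint, each induces a connected subgraph, and every pair is joined by at least one edge of G. Contracting each set to a single vertex therefore yields K_{4} as a minor, and since treewidth is minor-monotone, tw(G) ≥ tw(K_{4}) = 3. Combining the bounds, tw(G) = 3.

3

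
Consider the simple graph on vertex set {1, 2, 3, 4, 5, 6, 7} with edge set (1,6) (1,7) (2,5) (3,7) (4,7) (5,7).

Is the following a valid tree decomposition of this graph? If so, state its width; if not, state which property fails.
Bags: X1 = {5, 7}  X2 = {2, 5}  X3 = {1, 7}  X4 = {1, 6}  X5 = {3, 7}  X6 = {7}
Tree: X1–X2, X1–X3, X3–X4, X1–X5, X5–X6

No — vertex 4 appears in no bag.

A tree decomposition must satisfy three properties: every vertex lies in some bag; for every edge, both endpoints lie together in some bag; and for every vertex, the bags containing it form a connected subtree. Here vertex 4 appears in no bag, so the decomposition is invalid.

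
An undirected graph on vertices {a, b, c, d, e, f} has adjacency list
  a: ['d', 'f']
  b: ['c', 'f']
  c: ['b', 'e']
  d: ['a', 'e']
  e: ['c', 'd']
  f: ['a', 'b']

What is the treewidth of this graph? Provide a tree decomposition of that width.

Treewidth 2.
Bags: B1 = {a, d, e}  B2 = {a, e, f}  B3 = {b, e, f}  B4 = {b, c, e}
Tree: B1–B2, B2–B3, B3–B4

Each bag holds 3 vertices, so the decomposition has width 2, which upper-bounds the treewidth. Since e–d–a–f–b–c–e is a cycle in G, G is not acyclic. Forests are exactly the graphs of treewidth ≤ 1, so tw(G) ≥ 2. Combining the bounds, tw(G) = 2.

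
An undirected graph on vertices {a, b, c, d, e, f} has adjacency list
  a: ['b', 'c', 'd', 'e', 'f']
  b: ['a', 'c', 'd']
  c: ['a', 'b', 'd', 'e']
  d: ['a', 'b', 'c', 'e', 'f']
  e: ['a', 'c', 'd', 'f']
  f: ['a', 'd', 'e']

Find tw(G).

A width-3 tree decomposition is:
Bags: B1 = {a, c, d, e}  B2 = {a, d, e, f}  B3 = {a, b, c, d}
Tree: B1–B2, B1–B3
Every bag has size at most 4, so the width is 4 − 1 = 3 and tw(G) ≤ 3. Conversely, {a, c, d, e} is a clique of size 4, and the vertices of any clique must share a bag in every tree decomposition; so some bag has ≥ 4 vertices and tw(G) ≥ 3. The upper and lower bounds meet at 3, so that is the treewidth.

3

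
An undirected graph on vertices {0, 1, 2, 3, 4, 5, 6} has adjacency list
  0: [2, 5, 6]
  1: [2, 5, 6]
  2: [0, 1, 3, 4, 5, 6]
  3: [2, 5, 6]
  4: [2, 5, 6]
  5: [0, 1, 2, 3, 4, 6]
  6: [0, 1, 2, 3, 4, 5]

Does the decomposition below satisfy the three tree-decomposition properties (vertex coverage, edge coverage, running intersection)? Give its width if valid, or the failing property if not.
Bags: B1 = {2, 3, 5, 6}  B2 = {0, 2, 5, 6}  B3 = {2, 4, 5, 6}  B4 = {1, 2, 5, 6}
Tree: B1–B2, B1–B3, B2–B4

Vertex coverage: the bags together contain {0, 1, 2, 3, 4, 5, 6}, the full vertex set. Edge coverage: each edge of G has both endpoints in at least one bag. Running intersection: for every vertex, the bags containing it form a connected subtree. All three properties hold, so this is a valid tree decomposition of width max|bag| − 1 = 3, and hence tw(G) ≤ 3.

Yes; width 3.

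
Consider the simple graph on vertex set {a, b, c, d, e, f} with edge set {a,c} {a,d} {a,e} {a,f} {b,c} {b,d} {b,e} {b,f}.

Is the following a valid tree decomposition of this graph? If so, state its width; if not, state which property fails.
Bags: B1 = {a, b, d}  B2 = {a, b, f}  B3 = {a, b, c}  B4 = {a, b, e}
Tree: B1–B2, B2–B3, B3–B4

Yes; width 2.

Vertex coverage: the bags together contain {a, b, c, d, e, f}, the full vertex set. Edge coverage: each edge of G has both endpoints in at least one bag. Running intersection: for every vertex, the bags containing it form a connected subtree. All three properties hold, so this is a valid tree decomposition of width max|bag| − 1 = 2, and hence tw(G) ≤ 2.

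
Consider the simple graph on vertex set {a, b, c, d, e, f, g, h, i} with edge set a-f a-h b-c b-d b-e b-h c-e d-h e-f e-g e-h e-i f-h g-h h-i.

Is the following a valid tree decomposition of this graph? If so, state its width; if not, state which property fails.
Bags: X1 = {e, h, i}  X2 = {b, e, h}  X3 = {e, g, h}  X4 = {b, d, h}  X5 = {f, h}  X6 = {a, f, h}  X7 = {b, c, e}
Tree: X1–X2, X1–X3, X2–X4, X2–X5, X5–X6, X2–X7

A tree decomposition must satisfy three properties: every vertex lies in some bag; for every edge, both endpoints lie together in some bag; and for every vertex, the bags containing it form a connected subtree. Here edge (e,f) lies in no bag, so the decomposition is invalid.

No — edge (e,f) lies in no bag.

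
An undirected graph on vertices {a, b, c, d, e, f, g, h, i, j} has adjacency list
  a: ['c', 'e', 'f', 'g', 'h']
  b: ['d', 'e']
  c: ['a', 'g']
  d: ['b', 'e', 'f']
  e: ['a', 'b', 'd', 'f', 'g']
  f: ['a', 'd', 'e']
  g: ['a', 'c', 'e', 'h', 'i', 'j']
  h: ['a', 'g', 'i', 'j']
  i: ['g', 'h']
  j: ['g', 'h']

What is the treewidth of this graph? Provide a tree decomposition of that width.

Each bag holds 3 vertices, so the decomposition has width 2, which upper-bounds the treewidth. For the lower bound, the 3 vertices {d, e, f} are pairwise adjacent, and any tree decomposition puts a clique entirely inside one bag — forcing width ≥ 2. Combining the bounds, tw(G) = 2.

Treewidth 2.
One such decomposition:
Bags: B1 = {a, e, g}  B2 = {a, g, h}  B3 = {g, h, j}  B4 = {a, e, f}  B5 = {d, e, f}  B6 = {g, h, i}  B7 = {a, c, g}  B8 = {b, d, e}
Tree: B1–B2, B2–B3, B1–B4, B4–B5, B2–B6, B2–B7, B5–B8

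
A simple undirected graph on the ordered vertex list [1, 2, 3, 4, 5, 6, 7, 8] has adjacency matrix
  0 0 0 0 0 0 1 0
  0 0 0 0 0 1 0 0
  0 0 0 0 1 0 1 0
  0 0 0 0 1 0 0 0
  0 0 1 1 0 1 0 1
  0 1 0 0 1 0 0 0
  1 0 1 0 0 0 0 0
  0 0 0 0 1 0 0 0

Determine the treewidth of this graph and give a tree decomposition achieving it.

Treewidth 1.
Bags: B1 = {5, 8}  B2 = {5, 6}  B3 = {3, 5}  B4 = {4, 5}  B5 = {2, 6}  B6 = {3, 7}  B7 = {1, 7}
Tree: B1–B2, B2–B3, B1–B4, B2–B5, B3–B6, B6–B7

The largest bag has 2 vertices, giving width 1; this decomposition certifies tw(G) ≤ 1. Since G has at least one edge (e.g. 8–5), it is not an edgeless graph, so tw(G) ≥ 1. Combining the bounds, tw(G) = 1.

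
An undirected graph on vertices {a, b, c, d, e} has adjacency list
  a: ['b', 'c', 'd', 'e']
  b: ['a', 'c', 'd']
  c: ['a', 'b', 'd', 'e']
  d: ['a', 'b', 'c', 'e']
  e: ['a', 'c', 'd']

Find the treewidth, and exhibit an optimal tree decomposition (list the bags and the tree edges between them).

The largest bag has 4 vertices, giving width 3; this decomposition certifies tw(G) ≤ 3. Conversely, {a, c, d, e} is a clique of size 4, and the vertices of any clique must share a bag in every tree decomposition; so some bag has ≥ 4 vertices and tw(G) ≥ 3. Therefore the treewidth is 3.

Treewidth 3.
Bags: B1 = {a, c, d, e}  B2 = {a, b, c, d}
Tree: B1–B2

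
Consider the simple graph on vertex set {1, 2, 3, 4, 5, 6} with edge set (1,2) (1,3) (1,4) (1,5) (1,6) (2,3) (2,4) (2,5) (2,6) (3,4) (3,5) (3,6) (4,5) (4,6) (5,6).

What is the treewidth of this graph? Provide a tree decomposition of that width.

With just one bag of size 6, the width is 6 − 1 = 5, so tw(G) ≤ 5. For the lower bound, the 6 vertices {1, 2, 3, 4, 5, 6} are pairwise adjacent, and any tree decomposition puts a clique entirely inside one bag — forcing width ≥ 5. The upper and lower bounds meet at 5, so that is the treewidth.

Treewidth 5.
Bags: B1 = {1, 2, 3, 4, 5, 6}
Tree: (single bag)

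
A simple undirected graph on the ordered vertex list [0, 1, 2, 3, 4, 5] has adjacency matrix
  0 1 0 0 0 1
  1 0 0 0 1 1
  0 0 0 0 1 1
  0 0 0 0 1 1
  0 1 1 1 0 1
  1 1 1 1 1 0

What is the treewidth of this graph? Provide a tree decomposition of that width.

Treewidth 2.
One such decomposition:
Bags: B1 = {1, 4, 5}  B2 = {3, 4, 5}  B3 = {0, 1, 5}  B4 = {2, 4, 5}
Tree: B1–B2, B1–B3, B1–B4

The largest bag has 3 vertices, giving width 2; this decomposition certifies tw(G) ≤ 2. On the other hand G contains the 3-clique {0, 1, 5}. A clique must lie in a single bag of any decomposition, so no decomposition can have width below 2. Therefore the treewidth is 2.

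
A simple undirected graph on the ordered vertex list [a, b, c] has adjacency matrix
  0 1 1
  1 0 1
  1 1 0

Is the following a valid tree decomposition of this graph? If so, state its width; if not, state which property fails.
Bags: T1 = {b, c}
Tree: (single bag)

A tree decomposition must satisfy three properties: every vertex lies in some bag; for every edge, both endpoints lie together in some bag; and for every vertex, the bags containing it form a connected subtree. Here vertex a appears in no bag, so the decomposition is invalid.

No — vertex a appears in no bag.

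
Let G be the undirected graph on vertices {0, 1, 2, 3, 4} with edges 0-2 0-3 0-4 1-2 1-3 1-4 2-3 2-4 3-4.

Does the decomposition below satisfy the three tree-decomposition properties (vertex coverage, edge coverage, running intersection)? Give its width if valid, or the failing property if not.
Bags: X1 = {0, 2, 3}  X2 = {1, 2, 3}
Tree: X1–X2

A tree decomposition must satisfy three properties: every vertex lies in some bag; for every edge, both endpoints lie together in some bag; and for every vertex, the bags containing it form a connected subtree. Here vertex 4 appears in no bag, so the decomposition is invalid.

No — vertex 4 appears in no bag.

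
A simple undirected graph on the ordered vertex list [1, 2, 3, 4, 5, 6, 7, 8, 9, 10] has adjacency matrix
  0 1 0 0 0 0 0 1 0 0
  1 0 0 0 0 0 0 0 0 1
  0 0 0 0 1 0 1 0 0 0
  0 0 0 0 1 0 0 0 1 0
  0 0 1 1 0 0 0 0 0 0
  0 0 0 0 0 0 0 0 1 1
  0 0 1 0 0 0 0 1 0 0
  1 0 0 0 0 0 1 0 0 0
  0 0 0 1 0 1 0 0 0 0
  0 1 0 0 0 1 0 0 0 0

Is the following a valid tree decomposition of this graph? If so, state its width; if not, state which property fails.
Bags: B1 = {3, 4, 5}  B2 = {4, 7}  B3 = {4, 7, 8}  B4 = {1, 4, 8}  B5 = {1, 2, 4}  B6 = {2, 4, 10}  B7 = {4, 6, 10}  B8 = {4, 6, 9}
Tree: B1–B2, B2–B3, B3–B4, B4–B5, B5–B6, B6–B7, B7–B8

No — edge (3,7) lies in no bag.

A tree decomposition must satisfy three properties: every vertex lies in some bag; for every edge, both endpoints lie together in some bag; and for every vertex, the bags containing it form a connected subtree. Here edge (3,7) lies in no bag, so the decomposition is invalid.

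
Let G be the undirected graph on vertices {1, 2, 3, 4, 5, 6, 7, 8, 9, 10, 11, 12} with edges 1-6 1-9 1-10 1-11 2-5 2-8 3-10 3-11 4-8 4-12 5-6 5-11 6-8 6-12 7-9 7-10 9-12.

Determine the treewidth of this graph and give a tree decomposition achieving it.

Each bag holds 4 vertices, so the decomposition has width 3, which upper-bounds the treewidth. For the lower bound: the 4 vertex sets {2,4,8}, {12}, {6}, {1,5,9,11} are disjoint, each induces a connected subgraph, and every pair is joined by at least one edge of G. Contracting each set to a single vertex therefore yields K_{4} as a minor, and since treewidth is minor-monotone, tw(G) ≥ tw(K_{4}) = 3. Combining the bounds, tw(G) = 3.

Treewidth 3.
One such decomposition:
Bags: B1 = {2, 4, 8, 12}  B2 = {2, 6, 8, 12}  B3 = {2, 5, 6, 12}  B4 = {5, 6, 9, 12}  B5 = {1, 5, 6, 9}  B6 = {1, 5, 9, 11}  B7 = {1, 7, 9, 11}  B8 = {1, 7, 10, 11}  B9 = {3, 7, 10, 11}
Tree: B1–B2, B2–B3, B3–B4, B4–B5, B5–B6, B6–B7, B7–B8, B8–B9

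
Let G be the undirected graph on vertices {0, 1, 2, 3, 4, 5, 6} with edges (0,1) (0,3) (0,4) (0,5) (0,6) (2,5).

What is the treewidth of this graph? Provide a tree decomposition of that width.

Treewidth 1.
Bags: B1 = {0, 1}  B2 = {0, 3}  B3 = {0, 5}  B4 = {0, 4}  B5 = {2, 5}  B6 = {0, 6}
Tree: B1–B2, B2–B3, B1–B4, B3–B5, B4–B6

The largest bag has 2 vertices, giving width 1; this decomposition certifies tw(G) ≤ 1. G has an edge, so its treewidth is at least 1. Hence tw(G) = 1 exactly.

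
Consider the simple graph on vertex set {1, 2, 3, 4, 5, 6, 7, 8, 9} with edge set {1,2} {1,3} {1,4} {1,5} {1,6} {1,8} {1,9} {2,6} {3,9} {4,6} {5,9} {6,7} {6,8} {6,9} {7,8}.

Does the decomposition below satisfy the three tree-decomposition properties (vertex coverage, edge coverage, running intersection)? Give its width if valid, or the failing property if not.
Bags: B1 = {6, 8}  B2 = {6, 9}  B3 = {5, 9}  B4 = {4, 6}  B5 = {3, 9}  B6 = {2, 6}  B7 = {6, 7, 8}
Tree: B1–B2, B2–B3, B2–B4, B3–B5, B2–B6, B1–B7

No — vertex 1 appears in no bag.

A tree decomposition must satisfy three properties: every vertex lies in some bag; for every edge, both endpoints lie together in some bag; and for every vertex, the bags containing it form a connected subtree. Here vertex 1 appears in no bag, so the decomposition is invalid.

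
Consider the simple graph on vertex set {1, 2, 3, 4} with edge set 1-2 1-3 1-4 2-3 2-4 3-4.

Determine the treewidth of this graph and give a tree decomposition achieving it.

Treewidth 3.
Bags: B1 = {1, 2, 3, 4}
Tree: (single bag)

With just one bag of size 4, the width is 4 − 1 = 3, so tw(G) ≤ 3. Conversely, {1, 2, 3, 4} is a clique of size 4, and the vertices of any clique must share a bag in every tree decomposition; so some bag has ≥ 4 vertices and tw(G) ≥ 3. Therefore the treewidth is 3.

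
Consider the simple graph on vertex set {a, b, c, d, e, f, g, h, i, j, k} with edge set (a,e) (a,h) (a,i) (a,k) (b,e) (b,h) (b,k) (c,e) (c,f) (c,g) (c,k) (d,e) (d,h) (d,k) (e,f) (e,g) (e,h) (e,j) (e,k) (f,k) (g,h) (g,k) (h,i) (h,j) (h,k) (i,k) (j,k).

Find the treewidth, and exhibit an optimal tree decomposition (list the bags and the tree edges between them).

Each bag holds 4 vertices, so the decomposition has width 3, which upper-bounds the treewidth. Conversely, {d, e, h, k} is a clique of size 4, and the vertices of any clique must share a bag in every tree decomposition; so some bag has ≥ 4 vertices and tw(G) ≥ 3. Hence tw(G) = 3 exactly.

Treewidth 3.
Bags: B1 = {d, e, h, k}  B2 = {e, g, h, k}  B3 = {c, e, g, k}  B4 = {b, e, h, k}  B5 = {e, h, j, k}  B6 = {a, e, h, k}  B7 = {a, h, i, k}  B8 = {c, e, f, k}
Tree: B1–B2, B2–B3, B2–B4, B1–B5, B2–B6, B6–B7, B3–B8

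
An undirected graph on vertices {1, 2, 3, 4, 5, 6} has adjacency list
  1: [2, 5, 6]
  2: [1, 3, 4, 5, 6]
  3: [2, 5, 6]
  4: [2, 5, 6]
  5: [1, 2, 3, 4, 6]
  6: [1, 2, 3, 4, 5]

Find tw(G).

3

A width-3 tree decomposition is:
Bags: B1 = {1, 2, 5, 6}  B2 = {2, 3, 5, 6}  B3 = {2, 4, 5, 6}
Tree: B1–B2, B2–B3
Every bag has size at most 4, so the width is 4 − 1 = 3 and tw(G) ≤ 3. On the other hand G contains the 4-clique {1, 2, 5, 6}. A clique must lie in a single bag of any decomposition, so no decomposition can have width below 3. Combining the bounds, tw(G) = 3.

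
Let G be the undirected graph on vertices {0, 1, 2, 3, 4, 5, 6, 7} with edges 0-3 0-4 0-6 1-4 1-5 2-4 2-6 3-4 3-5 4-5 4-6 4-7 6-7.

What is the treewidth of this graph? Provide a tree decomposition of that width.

Each bag holds 3 vertices, so the decomposition has width 2, which upper-bounds the treewidth. For the lower bound, the 3 vertices {1, 4, 5} are pairwise adjacent, and any tree decomposition puts a clique entirely inside one bag — forcing width ≥ 2. Hence tw(G) = 2 exactly.

Treewidth 2.
One optimal decomposition is:
Bags: B1 = {0, 3, 4}  B2 = {0, 4, 6}  B3 = {3, 4, 5}  B4 = {1, 4, 5}  B5 = {2, 4, 6}  B6 = {4, 6, 7}
Tree: B1–B2, B1–B3, B3–B4, B2–B5, B2–B6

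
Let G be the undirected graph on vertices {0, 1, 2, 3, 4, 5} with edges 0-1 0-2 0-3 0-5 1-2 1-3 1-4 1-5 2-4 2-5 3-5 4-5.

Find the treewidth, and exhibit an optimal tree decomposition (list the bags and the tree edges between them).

Each bag holds 4 vertices, so the decomposition has width 3, which upper-bounds the treewidth. On the other hand G contains the 4-clique {0, 1, 2, 5}. A clique must lie in a single bag of any decomposition, so no decomposition can have width below 3. Hence tw(G) = 3 exactly.

Treewidth 3.
One optimal decomposition is:
Bags: B1 = {0, 1, 3, 5}  B2 = {0, 1, 2, 5}  B3 = {1, 2, 4, 5}
Tree: B1–B2, B2–B3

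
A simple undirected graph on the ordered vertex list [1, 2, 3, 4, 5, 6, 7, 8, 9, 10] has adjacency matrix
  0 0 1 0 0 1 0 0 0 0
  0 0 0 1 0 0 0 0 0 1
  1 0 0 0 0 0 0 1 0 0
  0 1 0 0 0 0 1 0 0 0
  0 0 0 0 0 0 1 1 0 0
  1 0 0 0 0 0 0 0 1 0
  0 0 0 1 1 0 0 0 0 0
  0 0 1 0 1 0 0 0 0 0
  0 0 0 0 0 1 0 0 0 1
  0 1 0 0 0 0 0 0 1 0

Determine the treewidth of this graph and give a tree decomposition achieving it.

Every bag has size at most 3, so the width is 3 − 1 = 2 and tw(G) ≤ 2. Since 6–9–10–2–4–7–5–8–3–1–6 is a cycle in G, G is not acyclic. Forests are exactly the graphs of treewidth ≤ 1, so tw(G) ≥ 2. Hence tw(G) = 2 exactly.

Treewidth 2.
Bags: B1 = {6, 9, 10}  B2 = {2, 6, 10}  B3 = {2, 4, 6}  B4 = {4, 6, 7}  B5 = {5, 6, 7}  B6 = {5, 6, 8}  B7 = {3, 6, 8}  B8 = {1, 3, 6}
Tree: B1–B2, B2–B3, B3–B4, B4–B5, B5–B6, B6–B7, B7–B8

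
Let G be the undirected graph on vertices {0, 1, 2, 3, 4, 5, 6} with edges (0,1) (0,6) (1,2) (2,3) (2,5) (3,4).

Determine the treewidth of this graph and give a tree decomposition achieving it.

The largest bag has 2 vertices, giving width 1; this decomposition certifies tw(G) ≤ 1. G has an edge, so its treewidth is at least 1. The upper and lower bounds meet at 1, so that is the treewidth.

Treewidth 1.
Bags: B1 = {0, 1}  B2 = {0, 6}  B3 = {1, 2}  B4 = {2, 5}  B5 = {2, 3}  B6 = {3, 4}
Tree: B1–B2, B1–B3, B3–B4, B3–B5, B5–B6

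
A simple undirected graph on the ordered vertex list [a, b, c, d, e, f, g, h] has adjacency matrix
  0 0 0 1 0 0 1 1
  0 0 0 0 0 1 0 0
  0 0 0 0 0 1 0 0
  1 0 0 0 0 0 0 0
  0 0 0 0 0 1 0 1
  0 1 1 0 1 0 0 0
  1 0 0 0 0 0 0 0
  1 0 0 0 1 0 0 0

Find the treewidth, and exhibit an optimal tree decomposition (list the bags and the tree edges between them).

Treewidth 1.
One optimal decomposition is:
Bags: B1 = {e, h}  B2 = {e, f}  B3 = {b, f}  B4 = {c, f}  B5 = {a, h}  B6 = {a, d}  B7 = {a, g}
Tree: B1–B2, B2–B3, B2–B4, B1–B5, B5–B6, B5–B7

Every bag has size at most 2, so the width is 2 − 1 = 1 and tw(G) ≤ 1. G has an edge, so its treewidth is at least 1. Hence tw(G) = 1 exactly.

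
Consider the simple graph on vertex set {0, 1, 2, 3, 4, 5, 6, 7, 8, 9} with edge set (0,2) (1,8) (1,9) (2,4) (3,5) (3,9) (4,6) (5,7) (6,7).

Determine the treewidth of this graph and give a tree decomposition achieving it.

Each bag holds 2 vertices, so the decomposition has width 1, which upper-bounds the treewidth. G has an edge, so its treewidth is at least 1. Hence tw(G) = 1 exactly.

Treewidth 1.
One optimal decomposition is:
Bags: B1 = {0, 2}  B2 = {2, 4}  B3 = {4, 6}  B4 = {6, 7}  B5 = {5, 7}  B6 = {3, 5}  B7 = {3, 9}  B8 = {1, 9}  B9 = {1, 8}
Tree: B1–B2, B2–B3, B3–B4, B4–B5, B5–B6, B6–B7, B7–B8, B8–B9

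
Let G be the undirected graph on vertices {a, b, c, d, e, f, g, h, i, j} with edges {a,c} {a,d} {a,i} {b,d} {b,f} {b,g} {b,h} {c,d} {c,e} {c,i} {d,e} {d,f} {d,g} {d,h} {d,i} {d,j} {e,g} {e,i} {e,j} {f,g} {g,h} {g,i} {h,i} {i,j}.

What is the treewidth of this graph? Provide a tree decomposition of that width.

Treewidth 3.
Bags: B1 = {d, g, h, i}  B2 = {b, d, g, h}  B3 = {d, e, g, i}  B4 = {c, d, e, i}  B5 = {b, d, f, g}  B6 = {d, e, i, j}  B7 = {a, c, d, i}
Tree: B1–B2, B1–B3, B3–B4, B2–B5, B4–B6, B4–B7

Every bag has size at most 4, so the width is 4 − 1 = 3 and tw(G) ≤ 3. For the lower bound, the 4 vertices {b, d, f, g} are pairwise adjacent, and any tree decomposition puts a clique entirely inside one bag — forcing width ≥ 3. The upper and lower bounds meet at 3, so that is the treewidth.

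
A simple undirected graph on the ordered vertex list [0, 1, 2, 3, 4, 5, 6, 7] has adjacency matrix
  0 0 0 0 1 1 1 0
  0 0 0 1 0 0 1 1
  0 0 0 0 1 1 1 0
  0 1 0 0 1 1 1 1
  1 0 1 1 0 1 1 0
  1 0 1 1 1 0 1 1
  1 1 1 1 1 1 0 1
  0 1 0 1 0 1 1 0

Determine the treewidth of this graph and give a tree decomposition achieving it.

Treewidth 3.
Bags: B1 = {3, 4, 5, 6}  B2 = {2, 4, 5, 6}  B3 = {3, 5, 6, 7}  B4 = {0, 4, 5, 6}  B5 = {1, 3, 6, 7}
Tree: B1–B2, B1–B3, B2–B4, B3–B5

Each bag holds 4 vertices, so the decomposition has width 3, which upper-bounds the treewidth. On the other hand G contains the 4-clique {1, 3, 6, 7}. A clique must lie in a single bag of any decomposition, so no decomposition can have width below 3. Combining the bounds, tw(G) = 3.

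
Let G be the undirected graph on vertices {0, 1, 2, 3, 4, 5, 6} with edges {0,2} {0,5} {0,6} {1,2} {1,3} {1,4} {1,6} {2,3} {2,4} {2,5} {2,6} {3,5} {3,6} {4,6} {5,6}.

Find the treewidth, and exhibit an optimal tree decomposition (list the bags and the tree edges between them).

Each bag holds 4 vertices, so the decomposition has width 3, which upper-bounds the treewidth. Conversely, {0, 2, 5, 6} is a clique of size 4, and the vertices of any clique must share a bag in every tree decomposition; so some bag has ≥ 4 vertices and tw(G) ≥ 3. Combining the bounds, tw(G) = 3.

Treewidth 3.
One such decomposition:
Bags: B1 = {1, 2, 3, 6}  B2 = {1, 2, 4, 6}  B3 = {2, 3, 5, 6}  B4 = {0, 2, 5, 6}
Tree: B1–B2, B1–B3, B3–B4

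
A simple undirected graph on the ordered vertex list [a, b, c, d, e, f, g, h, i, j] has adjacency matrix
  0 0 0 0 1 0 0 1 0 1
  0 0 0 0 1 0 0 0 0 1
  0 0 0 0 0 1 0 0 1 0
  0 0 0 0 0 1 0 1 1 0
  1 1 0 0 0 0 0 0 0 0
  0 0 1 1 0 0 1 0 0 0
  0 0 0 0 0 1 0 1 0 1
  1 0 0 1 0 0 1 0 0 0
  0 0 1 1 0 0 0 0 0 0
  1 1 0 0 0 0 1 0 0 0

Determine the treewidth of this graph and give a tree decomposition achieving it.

Treewidth 2.
Bags: B1 = {b, e, j}  B2 = {a, e, j}  B3 = {a, g, j}  B4 = {a, g, h}  B5 = {f, g, h}  B6 = {d, f, h}  B7 = {c, d, f}  B8 = {c, d, i}
Tree: B1–B2, B2–B3, B3–B4, B4–B5, B5–B6, B6–B7, B7–B8

The largest bag has 3 vertices, giving width 2; this decomposition certifies tw(G) ≤ 2. The edges b–e–a–j–b form a cycle, so G is not a tree and its treewidth is at least 2. Therefore the treewidth is 2.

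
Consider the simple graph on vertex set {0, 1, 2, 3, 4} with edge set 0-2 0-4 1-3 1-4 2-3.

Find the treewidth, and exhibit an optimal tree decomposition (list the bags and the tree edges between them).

Treewidth 2.
One optimal decomposition is:
Bags: B1 = {0, 2, 3}  B2 = {0, 3, 4}  B3 = {1, 3, 4}
Tree: B1–B2, B2–B3

The largest bag has 3 vertices, giving width 2; this decomposition certifies tw(G) ≤ 2. Since 3–2–0–4–1–3 is a cycle in G, G is not acyclic. Forests are exactly the graphs of treewidth ≤ 1, so tw(G) ≥ 2. Hence tw(G) = 2 exactly.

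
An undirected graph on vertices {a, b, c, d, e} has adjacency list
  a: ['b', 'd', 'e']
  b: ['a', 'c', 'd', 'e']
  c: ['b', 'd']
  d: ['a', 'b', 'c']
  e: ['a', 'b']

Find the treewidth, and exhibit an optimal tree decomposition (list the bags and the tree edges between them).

Each bag holds 3 vertices, so the decomposition has width 2, which upper-bounds the treewidth. On the other hand G contains the 3-clique {b, c, d}. A clique must lie in a single bag of any decomposition, so no decomposition can have width below 2. Combining the bounds, tw(G) = 2.

Treewidth 2.
Bags: B1 = {a, b, d}  B2 = {a, b, e}  B3 = {b, c, d}
Tree: B1–B2, B1–B3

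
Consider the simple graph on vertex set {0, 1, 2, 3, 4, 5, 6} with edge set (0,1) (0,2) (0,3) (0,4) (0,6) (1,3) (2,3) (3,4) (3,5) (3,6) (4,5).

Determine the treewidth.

2

A width-2 tree decomposition is:
Bags: B1 = {0, 2, 3}  B2 = {0, 3, 4}  B3 = {3, 4, 5}  B4 = {0, 1, 3}  B5 = {0, 3, 6}
Tree: B1–B2, B2–B3, B2–B4, B1–B5
Every bag has size at most 3, so the width is 3 − 1 = 2 and tw(G) ≤ 2. For the lower bound, the 3 vertices {0, 1, 3} are pairwise adjacent, and any tree decomposition puts a clique entirely inside one bag — forcing width ≥ 2. Therefore the treewidth is 2.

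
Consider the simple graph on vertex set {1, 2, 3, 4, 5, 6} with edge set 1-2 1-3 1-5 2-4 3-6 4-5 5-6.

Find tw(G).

2

A width-2 tree decomposition is:
Bags: B1 = {1, 2, 4}  B2 = {1, 4, 5}  B3 = {1, 3, 5}  B4 = {3, 5, 6}
Tree: B1–B2, B2–B3, B3–B4
The largest bag has 3 vertices, giving width 2; this decomposition certifies tw(G) ≤ 2. The edges 2–4–5–1–2 form a cycle, so G is not a tree and its treewidth is at least 2. The upper and lower bounds meet at 2, so that is the treewidth.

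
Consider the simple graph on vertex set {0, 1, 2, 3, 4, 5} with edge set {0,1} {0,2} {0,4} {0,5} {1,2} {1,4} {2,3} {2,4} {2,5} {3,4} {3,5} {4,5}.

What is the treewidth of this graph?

A width-3 tree decomposition is:
Bags: B1 = {2, 3, 4, 5}  B2 = {0, 2, 4, 5}  B3 = {0, 1, 2, 4}
Tree: B1–B2, B2–B3
Each bag holds 4 vertices, so the decomposition has width 3, which upper-bounds the treewidth. For the lower bound, the 4 vertices {0, 1, 2, 4} are pairwise adjacent, and any tree decomposition puts a clique entirely inside one bag — forcing width ≥ 3. Combining the bounds, tw(G) = 3.

3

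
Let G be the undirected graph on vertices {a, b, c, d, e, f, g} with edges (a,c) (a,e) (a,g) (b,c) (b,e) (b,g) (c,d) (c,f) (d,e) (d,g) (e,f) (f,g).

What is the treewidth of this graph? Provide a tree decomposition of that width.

Treewidth 3.
One optimal decomposition is:
Bags: B1 = {a, c, e, g}  B2 = {c, d, e, g}  B3 = {b, c, e, g}  B4 = {c, e, f, g}
Tree: B1–B2, B2–B3, B3–B4

Every bag has size at most 4, so the width is 4 − 1 = 3 and tw(G) ≤ 3. For the lower bound: the 4 vertex sets {a,g}, {d,e}, {c}, {b} are disjoint, each induces a connected subgraph, and every pair is joined by at least one edge of G. Contracting each set to a single vertex therefore yields K_{4} as a minor, and since treewidth is minor-monotone, tw(G) ≥ tw(K_{4}) = 3. Combining the bounds, tw(G) = 3.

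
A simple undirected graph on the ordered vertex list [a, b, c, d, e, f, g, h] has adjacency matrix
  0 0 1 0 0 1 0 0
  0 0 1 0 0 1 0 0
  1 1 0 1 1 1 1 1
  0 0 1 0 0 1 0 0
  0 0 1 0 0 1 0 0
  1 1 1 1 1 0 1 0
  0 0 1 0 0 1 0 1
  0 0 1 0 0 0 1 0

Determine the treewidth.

A width-2 tree decomposition is:
Bags: B1 = {b, c, f}  B2 = {a, c, f}  B3 = {c, f, g}  B4 = {c, e, f}  B5 = {c, g, h}  B6 = {c, d, f}
Tree: B1–B2, B2–B3, B2–B4, B3–B5, B1–B6
Every bag has size at most 3, so the width is 3 − 1 = 2 and tw(G) ≤ 2. For the lower bound, the 3 vertices {c, g, h} are pairwise adjacent, and any tree decomposition puts a clique entirely inside one bag — forcing width ≥ 2. Therefore the treewidth is 2.

2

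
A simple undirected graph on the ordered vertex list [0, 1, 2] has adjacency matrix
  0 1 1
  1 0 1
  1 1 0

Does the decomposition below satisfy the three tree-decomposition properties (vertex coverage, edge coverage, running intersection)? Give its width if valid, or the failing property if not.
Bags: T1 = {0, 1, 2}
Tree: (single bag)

Yes; width 2.

Vertex coverage: the bags together contain {0, 1, 2}, the full vertex set. Edge coverage: each edge of G has both endpoints in at least one bag. Running intersection: for every vertex, the bags containing it form a connected subtree. All three properties hold, so this is a valid tree decomposition of width max|bag| − 1 = 2, and hence tw(G) ≤ 2.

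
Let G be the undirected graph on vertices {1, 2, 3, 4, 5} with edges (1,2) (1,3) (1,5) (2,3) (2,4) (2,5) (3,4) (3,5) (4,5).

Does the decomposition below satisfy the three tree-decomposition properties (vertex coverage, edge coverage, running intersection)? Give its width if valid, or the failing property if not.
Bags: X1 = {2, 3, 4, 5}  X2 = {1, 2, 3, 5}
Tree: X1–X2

Yes; width 3.

Vertex coverage: the bags together contain {1, 2, 3, 4, 5}, the full vertex set. Edge coverage: each edge of G has both endpoints in at least one bag. Running intersection: for every vertex, the bags containing it form a connected subtree. All three properties hold, so this is a valid tree decomposition of width max|bag| − 1 = 3, and hence tw(G) ≤ 3.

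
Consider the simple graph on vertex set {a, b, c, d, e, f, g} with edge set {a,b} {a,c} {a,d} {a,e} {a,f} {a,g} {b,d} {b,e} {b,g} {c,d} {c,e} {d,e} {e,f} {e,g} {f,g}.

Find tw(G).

3

A width-3 tree decomposition is:
Bags: B1 = {a, b, e, g}  B2 = {a, b, d, e}  B3 = {a, e, f, g}  B4 = {a, c, d, e}
Tree: B1–B2, B1–B3, B2–B4
Each bag holds 4 vertices, so the decomposition has width 3, which upper-bounds the treewidth. Conversely, {a, c, d, e} is a clique of size 4, and the vertices of any clique must share a bag in every tree decomposition; so some bag has ≥ 4 vertices and tw(G) ≥ 3. Hence tw(G) = 3 exactly.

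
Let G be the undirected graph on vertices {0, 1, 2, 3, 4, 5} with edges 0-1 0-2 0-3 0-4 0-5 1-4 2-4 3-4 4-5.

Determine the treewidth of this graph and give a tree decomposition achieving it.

Each bag holds 3 vertices, so the decomposition has width 2, which upper-bounds the treewidth. Conversely, {0, 1, 4} is a clique of size 3, and the vertices of any clique must share a bag in every tree decomposition; so some bag has ≥ 3 vertices and tw(G) ≥ 2. Combining the bounds, tw(G) = 2.

Treewidth 2.
One such decomposition:
Bags: B1 = {0, 4, 5}  B2 = {0, 2, 4}  B3 = {0, 3, 4}  B4 = {0, 1, 4}
Tree: B1–B2, B2–B3, B1–B4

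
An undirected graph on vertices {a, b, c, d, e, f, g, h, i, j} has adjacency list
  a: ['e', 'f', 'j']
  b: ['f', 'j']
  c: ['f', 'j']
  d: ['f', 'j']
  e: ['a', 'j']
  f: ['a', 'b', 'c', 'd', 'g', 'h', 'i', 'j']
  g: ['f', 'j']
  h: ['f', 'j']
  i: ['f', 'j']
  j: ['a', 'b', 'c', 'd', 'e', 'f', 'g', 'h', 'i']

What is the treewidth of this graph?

2

A width-2 tree decomposition is:
Bags: B1 = {c, f, j}  B2 = {a, f, j}  B3 = {b, f, j}  B4 = {d, f, j}  B5 = {f, i, j}  B6 = {a, e, j}  B7 = {f, h, j}  B8 = {f, g, j}
Tree: B1–B2, B2–B3, B2–B4, B3–B5, B2–B6, B3–B7, B4–B8
Each bag holds 3 vertices, so the decomposition has width 2, which upper-bounds the treewidth. On the other hand G contains the 3-clique {a, e, j}. A clique must lie in a single bag of any decomposition, so no decomposition can have width below 2. Combining the bounds, tw(G) = 2.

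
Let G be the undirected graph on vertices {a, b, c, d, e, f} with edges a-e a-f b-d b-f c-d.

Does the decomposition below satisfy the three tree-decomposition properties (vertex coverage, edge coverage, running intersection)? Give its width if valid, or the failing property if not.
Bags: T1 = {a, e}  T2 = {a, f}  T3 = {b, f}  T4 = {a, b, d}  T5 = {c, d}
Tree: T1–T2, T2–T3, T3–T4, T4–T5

No — bags containing vertex a are not connected in the tree.

A tree decomposition must satisfy three properties: every vertex lies in some bag; for every edge, both endpoints lie together in some bag; and for every vertex, the bags containing it form a connected subtree. Here bags containing vertex a are not connected in the tree, so the decomposition is invalid.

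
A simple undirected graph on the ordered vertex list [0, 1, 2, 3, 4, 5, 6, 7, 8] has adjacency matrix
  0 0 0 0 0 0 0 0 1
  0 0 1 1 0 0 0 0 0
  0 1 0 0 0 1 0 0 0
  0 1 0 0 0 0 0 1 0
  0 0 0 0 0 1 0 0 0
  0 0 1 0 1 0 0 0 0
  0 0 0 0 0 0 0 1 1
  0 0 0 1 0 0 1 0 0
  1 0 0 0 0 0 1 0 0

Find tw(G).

A width-1 tree decomposition is:
Bags: B1 = {0, 8}  B2 = {6, 8}  B3 = {6, 7}  B4 = {3, 7}  B5 = {1, 3}  B6 = {1, 2}  B7 = {2, 5}  B8 = {4, 5}
Tree: B1–B2, B2–B3, B3–B4, B4–B5, B5–B6, B6–B7, B7–B8
Every bag has size at most 2, so the width is 2 − 1 = 1 and tw(G) ≤ 1. Any graph with an edge has treewidth ≥ 1, and G has the edge 0–8. Combining the bounds, tw(G) = 1.

1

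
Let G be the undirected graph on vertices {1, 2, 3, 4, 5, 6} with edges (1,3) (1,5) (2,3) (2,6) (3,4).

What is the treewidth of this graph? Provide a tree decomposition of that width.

Every bag has size at most 2, so the width is 2 − 1 = 1 and tw(G) ≤ 1. Since G has at least one edge (e.g. 3–1), it is not an edgeless graph, so tw(G) ≥ 1. Therefore the treewidth is 1.

Treewidth 1.
Bags: B1 = {1, 3}  B2 = {2, 3}  B3 = {1, 5}  B4 = {3, 4}  B5 = {2, 6}
Tree: B1–B2, B1–B3, B1–B4, B2–B5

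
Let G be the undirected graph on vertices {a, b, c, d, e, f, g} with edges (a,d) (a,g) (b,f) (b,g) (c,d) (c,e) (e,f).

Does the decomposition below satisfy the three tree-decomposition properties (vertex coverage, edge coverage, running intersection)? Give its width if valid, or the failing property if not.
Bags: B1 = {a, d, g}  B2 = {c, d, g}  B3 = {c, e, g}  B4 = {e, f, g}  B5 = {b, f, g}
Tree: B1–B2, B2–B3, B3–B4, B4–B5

Checking the three conditions: (i) the bags cover all of {a, b, c, d, e, f, g}; (ii) for each edge, some bag contains both endpoints; (iii) the bags containing any fixed vertex form a subtree. All hold, so the decomposition is valid with width 3 − 1 = 2.

Yes; width 2.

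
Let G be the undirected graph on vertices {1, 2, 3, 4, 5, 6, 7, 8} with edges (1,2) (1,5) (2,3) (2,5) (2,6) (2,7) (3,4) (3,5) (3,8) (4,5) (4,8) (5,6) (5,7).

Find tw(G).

2

A width-2 tree decomposition is:
Bags: B1 = {2, 5, 7}  B2 = {2, 3, 5}  B3 = {2, 5, 6}  B4 = {3, 4, 5}  B5 = {3, 4, 8}  B6 = {1, 2, 5}
Tree: B1–B2, B2–B3, B2–B4, B4–B5, B2–B6
Every bag has size at most 3, so the width is 3 − 1 = 2 and tw(G) ≤ 2. Conversely, {3, 4, 8} is a clique of size 3, and the vertices of any clique must share a bag in every tree decomposition; so some bag has ≥ 3 vertices and tw(G) ≥ 2. The upper and lower bounds meet at 2, so that is the treewidth.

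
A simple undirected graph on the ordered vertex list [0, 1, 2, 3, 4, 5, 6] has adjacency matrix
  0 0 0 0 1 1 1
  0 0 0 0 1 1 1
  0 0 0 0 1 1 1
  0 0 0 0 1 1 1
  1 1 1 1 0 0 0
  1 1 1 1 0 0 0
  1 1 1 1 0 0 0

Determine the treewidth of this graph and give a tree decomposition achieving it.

Every bag has size at most 4, so the width is 4 − 1 = 3 and tw(G) ≤ 3. For the lower bound: the 4 vertex sets {3,4}, {0,6}, {5}, {2} are disjoint, each induces a connected subgraph, and every pair is joined by at least one edge of G. Contracting each set to a single vertex therefore yields K_{4} as a minor, and since treewidth is minor-monotone, tw(G) ≥ tw(K_{4}) = 3. Combining the bounds, tw(G) = 3.

Treewidth 3.
One such decomposition:
Bags: B1 = {3, 4, 5, 6}  B2 = {0, 4, 5, 6}  B3 = {2, 4, 5, 6}  B4 = {1, 4, 5, 6}
Tree: B1–B2, B2–B3, B3–B4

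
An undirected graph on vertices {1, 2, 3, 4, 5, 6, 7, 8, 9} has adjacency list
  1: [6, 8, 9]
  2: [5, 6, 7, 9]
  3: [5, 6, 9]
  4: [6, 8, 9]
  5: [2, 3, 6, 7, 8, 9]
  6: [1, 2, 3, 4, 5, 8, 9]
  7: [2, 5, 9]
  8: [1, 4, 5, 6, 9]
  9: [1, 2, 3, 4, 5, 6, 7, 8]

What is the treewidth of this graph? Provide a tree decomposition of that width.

Treewidth 3.
Bags: B1 = {5, 6, 8, 9}  B2 = {3, 5, 6, 9}  B3 = {2, 5, 6, 9}  B4 = {4, 6, 8, 9}  B5 = {2, 5, 7, 9}  B6 = {1, 6, 8, 9}
Tree: B1–B2, B1–B3, B1–B4, B3–B5, B4–B6

The largest bag has 4 vertices, giving width 3; this decomposition certifies tw(G) ≤ 3. Conversely, {1, 6, 8, 9} is a clique of size 4, and the vertices of any clique must share a bag in every tree decomposition; so some bag has ≥ 4 vertices and tw(G) ≥ 3. Therefore the treewidth is 3.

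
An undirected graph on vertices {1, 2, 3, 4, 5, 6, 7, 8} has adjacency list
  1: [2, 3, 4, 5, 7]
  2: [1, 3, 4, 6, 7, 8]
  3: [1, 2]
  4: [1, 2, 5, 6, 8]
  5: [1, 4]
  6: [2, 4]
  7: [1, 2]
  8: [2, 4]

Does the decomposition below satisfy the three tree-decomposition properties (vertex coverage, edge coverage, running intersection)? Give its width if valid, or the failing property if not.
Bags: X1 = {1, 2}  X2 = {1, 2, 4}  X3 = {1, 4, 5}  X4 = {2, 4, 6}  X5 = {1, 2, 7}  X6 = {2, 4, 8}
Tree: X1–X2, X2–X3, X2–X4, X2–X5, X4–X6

No — vertex 3 appears in no bag.

A tree decomposition must satisfy three properties: every vertex lies in some bag; for every edge, both endpoints lie together in some bag; and for every vertex, the bags containing it form a connected subtree. Here vertex 3 appears in no bag, so the decomposition is invalid.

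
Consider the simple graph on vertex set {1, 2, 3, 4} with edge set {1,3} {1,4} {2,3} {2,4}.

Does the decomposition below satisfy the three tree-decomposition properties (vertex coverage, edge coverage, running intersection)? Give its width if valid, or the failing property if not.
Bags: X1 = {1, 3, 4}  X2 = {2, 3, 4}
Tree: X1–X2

Vertex coverage: the bags together contain {1, 2, 3, 4}, the full vertex set. Edge coverage: each edge of G has both endpoints in at least one bag. Running intersection: for every vertex, the bags containing it form a connected subtree. All three properties hold, so this is a valid tree decomposition of width max|bag| − 1 = 2, and hence tw(G) ≤ 2.

Yes; width 2.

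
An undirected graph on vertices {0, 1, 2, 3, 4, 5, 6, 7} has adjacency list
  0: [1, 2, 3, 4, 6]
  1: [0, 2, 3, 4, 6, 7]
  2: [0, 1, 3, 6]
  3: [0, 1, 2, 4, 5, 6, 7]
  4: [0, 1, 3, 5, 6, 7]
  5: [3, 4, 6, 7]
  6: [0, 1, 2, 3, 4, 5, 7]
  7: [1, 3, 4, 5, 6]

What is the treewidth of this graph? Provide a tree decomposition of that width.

Treewidth 4.
Bags: B1 = {0, 1, 3, 4, 6}  B2 = {1, 3, 4, 6, 7}  B3 = {0, 1, 2, 3, 6}  B4 = {3, 4, 5, 6, 7}
Tree: B1–B2, B1–B3, B2–B4

The largest bag has 5 vertices, giving width 4; this decomposition certifies tw(G) ≤ 4. For the lower bound, the 5 vertices {0, 1, 2, 3, 6} are pairwise adjacent, and any tree decomposition puts a clique entirely inside one bag — forcing width ≥ 4. Hence tw(G) = 4 exactly.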